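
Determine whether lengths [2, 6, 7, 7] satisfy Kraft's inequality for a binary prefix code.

Kraft inequality: Σ 2^(-l_i) ≤ 1 for prefix-free code
Calculating: 2^(-2) + 2^(-6) + 2^(-7) + 2^(-7)
= 0.25 + 0.015625 + 0.0078125 + 0.0078125
= 0.2812
Since 0.2812 ≤ 1, prefix-free code exists


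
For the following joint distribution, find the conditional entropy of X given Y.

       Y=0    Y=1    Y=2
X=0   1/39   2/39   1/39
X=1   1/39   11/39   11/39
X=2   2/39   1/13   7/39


H(X|Y) = Σ_y p(y) H(X|Y=y)
  p(Y=0) = 4/39, H(X|Y=0) = 1.5000
  p(Y=1) = 16/39, H(X|Y=1) = 1.1995
  p(Y=2) = 19/39, H(X|Y=2) = 1.2108
H(X|Y) = 0.1026×1.5000 + 0.4103×1.1995 + 0.4872×1.2108 = 1.2358 bits


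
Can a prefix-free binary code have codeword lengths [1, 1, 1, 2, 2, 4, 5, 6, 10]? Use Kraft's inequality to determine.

Kraft inequality: Σ 2^(-l_i) ≤ 1 for prefix-free code
Calculating: 2^(-1) + 2^(-1) + 2^(-1) + 2^(-2) + 2^(-2) + 2^(-4) + 2^(-5) + 2^(-6) + 2^(-10)
= 0.5 + 0.5 + 0.5 + 0.25 + 0.25 + 0.0625 + 0.03125 + 0.015625 + 0.0009765625
= 2.1104
Since 2.1104 > 1, prefix-free code does not exist


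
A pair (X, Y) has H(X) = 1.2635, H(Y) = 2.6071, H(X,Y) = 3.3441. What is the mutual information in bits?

I(X;Y) = H(X) + H(Y) - H(X,Y)
I(X;Y) = 1.2635 + 2.6071 - 3.3441 = 0.5265 bits


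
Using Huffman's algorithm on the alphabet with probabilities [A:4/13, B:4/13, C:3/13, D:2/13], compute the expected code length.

Huffman tree construction:
Combine smallest probabilities repeatedly
Resulting codes:
  A: 10 (length 2)
  B: 11 (length 2)
  C: 01 (length 2)
  D: 00 (length 2)
Average length = Σ p(s) × length(s) = 2.0000 bits


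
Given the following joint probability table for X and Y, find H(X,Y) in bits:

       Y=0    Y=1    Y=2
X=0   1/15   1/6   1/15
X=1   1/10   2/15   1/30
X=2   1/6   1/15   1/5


H(X,Y) = -Σ p(x,y) log₂ p(x,y)
  p(0,0)=1/15: -0.0667 × log₂(0.0667) = 0.2605
  p(0,1)=1/6: -0.1667 × log₂(0.1667) = 0.4308
  p(0,2)=1/15: -0.0667 × log₂(0.0667) = 0.2605
  p(1,0)=1/10: -0.1000 × log₂(0.1000) = 0.3322
  p(1,1)=2/15: -0.1333 × log₂(0.1333) = 0.3876
  p(1,2)=1/30: -0.0333 × log₂(0.0333) = 0.1636
  p(2,0)=1/6: -0.1667 × log₂(0.1667) = 0.4308
  p(2,1)=1/15: -0.0667 × log₂(0.0667) = 0.2605
  p(2,2)=1/5: -0.2000 × log₂(0.2000) = 0.4644
H(X,Y) = 2.9908 bits


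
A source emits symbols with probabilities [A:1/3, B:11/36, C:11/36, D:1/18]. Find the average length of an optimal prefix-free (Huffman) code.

Huffman tree construction:
Combine smallest probabilities repeatedly
Resulting codes:
  A: 11 (length 2)
  B: 01 (length 2)
  C: 10 (length 2)
  D: 00 (length 2)
Average length = Σ p(s) × length(s) = 2.0000 bits


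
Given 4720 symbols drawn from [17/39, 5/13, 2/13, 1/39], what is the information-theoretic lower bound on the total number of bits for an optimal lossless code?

Entropy H = 1.6034 bits/symbol
Minimum bits = H × n = 1.6034 × 4720
= 7567.82 bits


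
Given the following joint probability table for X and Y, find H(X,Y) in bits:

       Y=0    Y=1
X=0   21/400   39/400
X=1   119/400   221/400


H(X,Y) = -Σ p(x,y) log₂ p(x,y)
  p(0,0)=21/400: -0.0525 × log₂(0.0525) = 0.2232
  p(0,1)=39/400: -0.0975 × log₂(0.0975) = 0.3274
  p(1,0)=119/400: -0.2975 × log₂(0.2975) = 0.5203
  p(1,1)=221/400: -0.5525 × log₂(0.5525) = 0.4729
H(X,Y) = 1.5439 bits


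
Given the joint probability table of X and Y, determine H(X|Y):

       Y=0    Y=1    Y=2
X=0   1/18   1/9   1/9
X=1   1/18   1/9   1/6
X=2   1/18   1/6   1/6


H(X|Y) = Σ_y p(y) H(X|Y=y)
  p(Y=0) = 1/6, H(X|Y=0) = 1.5850
  p(Y=1) = 7/18, H(X|Y=1) = 1.5567
  p(Y=2) = 4/9, H(X|Y=2) = 1.5613
H(X|Y) = 0.1667×1.5850 + 0.3889×1.5567 + 0.4444×1.5613 = 1.5634 bits


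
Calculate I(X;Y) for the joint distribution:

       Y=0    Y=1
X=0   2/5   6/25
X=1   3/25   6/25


H(X) = 0.9427, H(Y) = 0.9988, H(X,Y) = 1.8841
I(X;Y) = H(X) + H(Y) - H(X,Y) = 0.0574 bits


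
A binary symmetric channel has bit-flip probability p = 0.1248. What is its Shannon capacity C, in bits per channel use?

For BSC with error probability p:
C = 1 - H(p) where H(p) is binary entropy
H(0.1248) = -0.1248 × log₂(0.1248) - 0.8752 × log₂(0.8752)
H(p) = 0.5430
C = 1 - 0.5430 = 0.4570 bits/use


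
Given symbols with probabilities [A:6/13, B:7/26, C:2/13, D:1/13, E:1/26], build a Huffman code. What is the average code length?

Huffman tree construction:
Combine smallest probabilities repeatedly
Resulting codes:
  A: 0 (length 1)
  B: 10 (length 2)
  C: 111 (length 3)
  D: 1101 (length 4)
  E: 1100 (length 4)
Average length = Σ p(s) × length(s) = 1.9231 bits


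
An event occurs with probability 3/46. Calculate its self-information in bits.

Information content I(x) = -log₂(p(x))
I = -log₂(3/46) = -log₂(0.0652)
I = 3.9386 bits


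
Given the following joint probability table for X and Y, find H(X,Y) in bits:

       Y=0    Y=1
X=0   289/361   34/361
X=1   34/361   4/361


H(X,Y) = -Σ p(x,y) log₂ p(x,y)
  p(0,0)=289/361: -0.8006 × log₂(0.8006) = 0.2569
  p(0,1)=34/361: -0.0942 × log₂(0.0942) = 0.3210
  p(1,0)=34/361: -0.0942 × log₂(0.0942) = 0.3210
  p(1,1)=4/361: -0.0111 × log₂(0.0111) = 0.0720
H(X,Y) = 0.9709 bits


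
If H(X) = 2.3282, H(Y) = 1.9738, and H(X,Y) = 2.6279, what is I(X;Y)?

I(X;Y) = H(X) + H(Y) - H(X,Y)
I(X;Y) = 2.3282 + 1.9738 - 2.6279 = 1.6741 bits


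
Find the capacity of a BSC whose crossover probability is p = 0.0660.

For BSC with error probability p:
C = 1 - H(p) where H(p) is binary entropy
H(0.0660) = -0.0660 × log₂(0.0660) - 0.9340 × log₂(0.9340)
H(p) = 0.3508
C = 1 - 0.3508 = 0.6492 bits/use


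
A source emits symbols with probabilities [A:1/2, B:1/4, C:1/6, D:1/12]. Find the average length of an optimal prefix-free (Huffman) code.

Huffman tree construction:
Combine smallest probabilities repeatedly
Resulting codes:
  A: 0 (length 1)
  B: 10 (length 2)
  C: 111 (length 3)
  D: 110 (length 3)
Average length = Σ p(s) × length(s) = 1.7500 bits


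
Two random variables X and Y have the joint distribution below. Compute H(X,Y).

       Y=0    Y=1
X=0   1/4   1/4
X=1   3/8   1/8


H(X,Y) = -Σ p(x,y) log₂ p(x,y)
  p(0,0)=1/4: -0.2500 × log₂(0.2500) = 0.5000
  p(0,1)=1/4: -0.2500 × log₂(0.2500) = 0.5000
  p(1,0)=3/8: -0.3750 × log₂(0.3750) = 0.5306
  p(1,1)=1/8: -0.1250 × log₂(0.1250) = 0.3750
H(X,Y) = 1.9056 bits


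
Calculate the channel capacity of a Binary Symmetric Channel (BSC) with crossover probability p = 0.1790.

For BSC with error probability p:
C = 1 - H(p) where H(p) is binary entropy
H(0.1790) = -0.1790 × log₂(0.1790) - 0.8210 × log₂(0.8210)
H(p) = 0.6779
C = 1 - 0.6779 = 0.3221 bits/use


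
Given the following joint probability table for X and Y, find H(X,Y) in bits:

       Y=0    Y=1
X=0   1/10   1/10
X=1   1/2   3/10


H(X,Y) = -Σ p(x,y) log₂ p(x,y)
  p(0,0)=1/10: -0.1000 × log₂(0.1000) = 0.3322
  p(0,1)=1/10: -0.1000 × log₂(0.1000) = 0.3322
  p(1,0)=1/2: -0.5000 × log₂(0.5000) = 0.5000
  p(1,1)=3/10: -0.3000 × log₂(0.3000) = 0.5211
H(X,Y) = 1.6855 bits


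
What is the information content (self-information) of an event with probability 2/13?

Information content I(x) = -log₂(p(x))
I = -log₂(2/13) = -log₂(0.1538)
I = 2.7004 bits


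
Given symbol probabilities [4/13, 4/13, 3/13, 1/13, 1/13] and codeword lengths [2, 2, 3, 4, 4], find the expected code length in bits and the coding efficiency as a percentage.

Average length L = Σ p_i × l_i = 2.5385 bits
Entropy H = 2.1039 bits
Efficiency η = H/L × 100% = 82.88%


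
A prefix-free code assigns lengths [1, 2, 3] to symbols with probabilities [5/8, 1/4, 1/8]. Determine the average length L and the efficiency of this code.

Average length L = Σ p_i × l_i = 1.5000 bits
Entropy H = 1.2988 bits
Efficiency η = H/L × 100% = 86.59%


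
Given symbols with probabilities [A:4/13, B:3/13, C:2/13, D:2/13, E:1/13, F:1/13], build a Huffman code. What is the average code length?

Huffman tree construction:
Combine smallest probabilities repeatedly
Resulting codes:
  A: 10 (length 2)
  B: 01 (length 2)
  C: 110 (length 3)
  D: 111 (length 3)
  E: 000 (length 3)
  F: 001 (length 3)
Average length = Σ p(s) × length(s) = 2.4615 bits


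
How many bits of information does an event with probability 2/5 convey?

Information content I(x) = -log₂(p(x))
I = -log₂(2/5) = -log₂(0.4000)
I = 1.3219 bits


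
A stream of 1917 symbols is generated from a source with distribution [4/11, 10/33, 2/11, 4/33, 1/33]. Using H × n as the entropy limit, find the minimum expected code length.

Entropy H = 2.0217 bits/symbol
Minimum bits = H × n = 2.0217 × 1917
= 3875.62 bits


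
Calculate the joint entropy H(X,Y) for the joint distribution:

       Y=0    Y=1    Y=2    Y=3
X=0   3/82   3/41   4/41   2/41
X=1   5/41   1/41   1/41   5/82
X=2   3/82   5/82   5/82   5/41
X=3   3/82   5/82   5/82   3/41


H(X,Y) = -Σ p(x,y) log₂ p(x,y)
  p(0,0)=3/82: -0.0366 × log₂(0.0366) = 0.1746
  p(0,1)=3/41: -0.0732 × log₂(0.0732) = 0.2760
  p(0,2)=4/41: -0.0976 × log₂(0.0976) = 0.3276
  p(0,3)=2/41: -0.0488 × log₂(0.0488) = 0.2126
  p(1,0)=5/41: -0.1220 × log₂(0.1220) = 0.3702
  p(1,1)=1/41: -0.0244 × log₂(0.0244) = 0.1307
  p(1,2)=1/41: -0.0244 × log₂(0.0244) = 0.1307
  p(1,3)=5/82: -0.0610 × log₂(0.0610) = 0.2461
  p(2,0)=3/82: -0.0366 × log₂(0.0366) = 0.1746
  p(2,1)=5/82: -0.0610 × log₂(0.0610) = 0.2461
  p(2,2)=5/82: -0.0610 × log₂(0.0610) = 0.2461
  p(2,3)=5/41: -0.1220 × log₂(0.1220) = 0.3702
  p(3,0)=3/82: -0.0366 × log₂(0.0366) = 0.1746
  p(3,1)=5/82: -0.0610 × log₂(0.0610) = 0.2461
  p(3,2)=5/82: -0.0610 × log₂(0.0610) = 0.2461
  p(3,3)=3/41: -0.0732 × log₂(0.0732) = 0.2760
H(X,Y) = 3.8481 bits


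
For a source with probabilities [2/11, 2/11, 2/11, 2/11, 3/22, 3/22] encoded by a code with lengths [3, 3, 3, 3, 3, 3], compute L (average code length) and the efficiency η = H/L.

Average length L = Σ p_i × l_i = 3.0000 bits
Entropy H = 2.5726 bits
Efficiency η = H/L × 100% = 85.75%


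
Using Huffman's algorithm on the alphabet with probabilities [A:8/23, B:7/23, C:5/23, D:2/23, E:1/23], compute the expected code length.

Huffman tree construction:
Combine smallest probabilities repeatedly
Resulting codes:
  A: 11 (length 2)
  B: 10 (length 2)
  C: 01 (length 2)
  D: 001 (length 3)
  E: 000 (length 3)
Average length = Σ p(s) × length(s) = 2.1304 bits


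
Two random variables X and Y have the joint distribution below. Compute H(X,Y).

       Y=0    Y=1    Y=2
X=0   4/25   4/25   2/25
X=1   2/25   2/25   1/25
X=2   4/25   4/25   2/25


H(X,Y) = -Σ p(x,y) log₂ p(x,y)
  p(0,0)=4/25: -0.1600 × log₂(0.1600) = 0.4230
  p(0,1)=4/25: -0.1600 × log₂(0.1600) = 0.4230
  p(0,2)=2/25: -0.0800 × log₂(0.0800) = 0.2915
  p(1,0)=2/25: -0.0800 × log₂(0.0800) = 0.2915
  p(1,1)=2/25: -0.0800 × log₂(0.0800) = 0.2915
  p(1,2)=1/25: -0.0400 × log₂(0.0400) = 0.1858
  p(2,0)=4/25: -0.1600 × log₂(0.1600) = 0.4230
  p(2,1)=4/25: -0.1600 × log₂(0.1600) = 0.4230
  p(2,2)=2/25: -0.0800 × log₂(0.0800) = 0.2915
H(X,Y) = 3.0439 bits


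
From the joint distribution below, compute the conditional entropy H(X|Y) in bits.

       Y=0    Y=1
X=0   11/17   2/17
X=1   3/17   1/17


H(X|Y) = Σ_y p(y) H(X|Y=y)
  p(Y=0) = 14/17, H(X|Y=0) = 0.7496
  p(Y=1) = 3/17, H(X|Y=1) = 0.9183
H(X|Y) = 0.8235×0.7496 + 0.1765×0.9183 = 0.7794 bits


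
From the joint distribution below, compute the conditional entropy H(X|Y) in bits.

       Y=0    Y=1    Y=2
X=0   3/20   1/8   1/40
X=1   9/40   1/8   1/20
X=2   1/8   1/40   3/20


H(X|Y) = Σ_y p(y) H(X|Y=y)
  p(Y=0) = 1/2, H(X|Y=0) = 1.5395
  p(Y=1) = 11/40, H(X|Y=1) = 1.3486
  p(Y=2) = 9/40, H(X|Y=2) = 1.2244
H(X|Y) = 0.5000×1.5395 + 0.2750×1.3486 + 0.2250×1.2244 = 1.4161 bits


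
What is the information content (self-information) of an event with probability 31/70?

Information content I(x) = -log₂(p(x))
I = -log₂(31/70) = -log₂(0.4429)
I = 1.1751 bits


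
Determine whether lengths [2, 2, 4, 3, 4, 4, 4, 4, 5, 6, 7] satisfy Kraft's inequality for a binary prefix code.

Kraft inequality: Σ 2^(-l_i) ≤ 1 for prefix-free code
Calculating: 2^(-2) + 2^(-2) + 2^(-4) + 2^(-3) + 2^(-4) + 2^(-4) + 2^(-4) + 2^(-4) + 2^(-5) + 2^(-6) + 2^(-7)
= 0.25 + 0.25 + 0.0625 + 0.125 + 0.0625 + 0.0625 + 0.0625 + 0.0625 + 0.03125 + 0.015625 + 0.0078125
= 0.9922
Since 0.9922 ≤ 1, prefix-free code exists


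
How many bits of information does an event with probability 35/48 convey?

Information content I(x) = -log₂(p(x))
I = -log₂(35/48) = -log₂(0.7292)
I = 0.4557 bits


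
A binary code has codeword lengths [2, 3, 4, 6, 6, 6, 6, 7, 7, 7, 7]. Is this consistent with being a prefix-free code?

Kraft inequality: Σ 2^(-l_i) ≤ 1 for prefix-free code
Calculating: 2^(-2) + 2^(-3) + 2^(-4) + 2^(-6) + 2^(-6) + 2^(-6) + 2^(-6) + 2^(-7) + 2^(-7) + 2^(-7) + 2^(-7)
= 0.25 + 0.125 + 0.0625 + 0.015625 + 0.015625 + 0.015625 + 0.015625 + 0.0078125 + 0.0078125 + 0.0078125 + 0.0078125
= 0.5312
Since 0.5312 ≤ 1, prefix-free code exists


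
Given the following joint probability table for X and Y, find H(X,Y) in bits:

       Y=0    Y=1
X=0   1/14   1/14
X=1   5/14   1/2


H(X,Y) = -Σ p(x,y) log₂ p(x,y)
  p(0,0)=1/14: -0.0714 × log₂(0.0714) = 0.2720
  p(0,1)=1/14: -0.0714 × log₂(0.0714) = 0.2720
  p(1,0)=5/14: -0.3571 × log₂(0.3571) = 0.5305
  p(1,1)=1/2: -0.5000 × log₂(0.5000) = 0.5000
H(X,Y) = 1.5744 bits


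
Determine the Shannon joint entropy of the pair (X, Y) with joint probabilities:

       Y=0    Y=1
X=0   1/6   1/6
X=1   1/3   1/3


H(X,Y) = -Σ p(x,y) log₂ p(x,y)
  p(0,0)=1/6: -0.1667 × log₂(0.1667) = 0.4308
  p(0,1)=1/6: -0.1667 × log₂(0.1667) = 0.4308
  p(1,0)=1/3: -0.3333 × log₂(0.3333) = 0.5283
  p(1,1)=1/3: -0.3333 × log₂(0.3333) = 0.5283
H(X,Y) = 1.9183 bits


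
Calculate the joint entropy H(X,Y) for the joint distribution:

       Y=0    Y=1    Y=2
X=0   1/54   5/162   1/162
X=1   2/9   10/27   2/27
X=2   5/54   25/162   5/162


H(X,Y) = -Σ p(x,y) log₂ p(x,y)
  p(0,0)=1/54: -0.0185 × log₂(0.0185) = 0.1066
  p(0,1)=5/162: -0.0309 × log₂(0.0309) = 0.1549
  p(0,2)=1/162: -0.0062 × log₂(0.0062) = 0.0453
  p(1,0)=2/9: -0.2222 × log₂(0.2222) = 0.4822
  p(1,1)=10/27: -0.3704 × log₂(0.3704) = 0.5307
  p(1,2)=2/27: -0.0741 × log₂(0.0741) = 0.2781
  p(2,0)=5/54: -0.0926 × log₂(0.0926) = 0.3179
  p(2,1)=25/162: -0.1543 × log₂(0.1543) = 0.4160
  p(2,2)=5/162: -0.0309 × log₂(0.0309) = 0.1549
H(X,Y) = 2.4866 bits


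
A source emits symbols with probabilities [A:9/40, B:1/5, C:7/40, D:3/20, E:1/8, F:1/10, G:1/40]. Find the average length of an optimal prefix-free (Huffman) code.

Huffman tree construction:
Combine smallest probabilities repeatedly
Resulting codes:
  A: 01 (length 2)
  B: 00 (length 2)
  C: 111 (length 3)
  D: 110 (length 3)
  E: 100 (length 3)
  F: 1011 (length 4)
  G: 1010 (length 4)
Average length = Σ p(s) × length(s) = 2.7000 bits


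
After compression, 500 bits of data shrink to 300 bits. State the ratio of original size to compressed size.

Compression ratio = Original / Compressed
= 500 / 300 = 1.67:1


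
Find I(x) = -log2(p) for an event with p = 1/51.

Information content I(x) = -log₂(p(x))
I = -log₂(1/51) = -log₂(0.0196)
I = 5.6724 bits


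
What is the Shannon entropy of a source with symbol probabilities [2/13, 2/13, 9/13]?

H(X) = -Σ p(x) log₂ p(x)
  -2/13 × log₂(2/13) = 0.4155
  -2/13 × log₂(2/13) = 0.4155
  -9/13 × log₂(9/13) = 0.3673
H(X) = 1.1982 bits


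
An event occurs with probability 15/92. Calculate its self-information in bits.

Information content I(x) = -log₂(p(x))
I = -log₂(15/92) = -log₂(0.1630)
I = 2.6167 bits


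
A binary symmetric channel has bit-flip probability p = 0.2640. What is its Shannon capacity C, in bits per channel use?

For BSC with error probability p:
C = 1 - H(p) where H(p) is binary entropy
H(0.2640) = -0.2640 × log₂(0.2640) - 0.7360 × log₂(0.7360)
H(p) = 0.8327
C = 1 - 0.8327 = 0.1673 bits/use


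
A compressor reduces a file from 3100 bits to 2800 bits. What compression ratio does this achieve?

Compression ratio = Original / Compressed
= 3100 / 2800 = 1.11:1


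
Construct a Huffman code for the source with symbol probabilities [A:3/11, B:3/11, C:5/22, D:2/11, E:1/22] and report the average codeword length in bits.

Huffman tree construction:
Combine smallest probabilities repeatedly
Resulting codes:
  A: 10 (length 2)
  B: 11 (length 2)
  C: 00 (length 2)
  D: 011 (length 3)
  E: 010 (length 3)
Average length = Σ p(s) × length(s) = 2.2273 bits


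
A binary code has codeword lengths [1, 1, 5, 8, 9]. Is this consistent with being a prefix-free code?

Kraft inequality: Σ 2^(-l_i) ≤ 1 for prefix-free code
Calculating: 2^(-1) + 2^(-1) + 2^(-5) + 2^(-8) + 2^(-9)
= 0.5 + 0.5 + 0.03125 + 0.00390625 + 0.001953125
= 1.0371
Since 1.0371 > 1, prefix-free code does not exist


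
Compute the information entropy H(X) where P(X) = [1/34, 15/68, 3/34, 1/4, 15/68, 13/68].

H(X) = -Σ p(x) log₂ p(x)
  -1/34 × log₂(1/34) = 0.1496
  -15/68 × log₂(15/68) = 0.4810
  -3/34 × log₂(3/34) = 0.3090
  -1/4 × log₂(1/4) = 0.5000
  -15/68 × log₂(15/68) = 0.4810
  -13/68 × log₂(13/68) = 0.4563
H(X) = 2.3770 bits


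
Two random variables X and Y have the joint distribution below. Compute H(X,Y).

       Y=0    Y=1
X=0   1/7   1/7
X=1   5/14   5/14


H(X,Y) = -Σ p(x,y) log₂ p(x,y)
  p(0,0)=1/7: -0.1429 × log₂(0.1429) = 0.4011
  p(0,1)=1/7: -0.1429 × log₂(0.1429) = 0.4011
  p(1,0)=5/14: -0.3571 × log₂(0.3571) = 0.5305
  p(1,1)=5/14: -0.3571 × log₂(0.3571) = 0.5305
H(X,Y) = 1.8631 bits


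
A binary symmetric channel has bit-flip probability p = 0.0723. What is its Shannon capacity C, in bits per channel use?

For BSC with error probability p:
C = 1 - H(p) where H(p) is binary entropy
H(0.0723) = -0.0723 × log₂(0.0723) - 0.9277 × log₂(0.9277)
H(p) = 0.3744
C = 1 - 0.3744 = 0.6256 bits/use


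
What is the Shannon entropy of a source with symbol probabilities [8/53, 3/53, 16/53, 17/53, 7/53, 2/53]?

H(X) = -Σ p(x) log₂ p(x)
  -8/53 × log₂(8/53) = 0.4118
  -3/53 × log₂(3/53) = 0.2345
  -16/53 × log₂(16/53) = 0.5216
  -17/53 × log₂(17/53) = 0.5262
  -7/53 × log₂(7/53) = 0.3857
  -2/53 × log₂(2/53) = 0.1784
H(X) = 2.2582 bits


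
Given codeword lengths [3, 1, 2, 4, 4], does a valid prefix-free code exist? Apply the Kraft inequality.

Kraft inequality: Σ 2^(-l_i) ≤ 1 for prefix-free code
Calculating: 2^(-3) + 2^(-1) + 2^(-2) + 2^(-4) + 2^(-4)
= 0.125 + 0.5 + 0.25 + 0.0625 + 0.0625
= 1.0000
Since 1.0000 ≤ 1, prefix-free code exists


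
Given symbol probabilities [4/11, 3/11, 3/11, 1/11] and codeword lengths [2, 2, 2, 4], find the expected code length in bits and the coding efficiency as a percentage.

Average length L = Σ p_i × l_i = 2.1818 bits
Entropy H = 1.8676 bits
Efficiency η = H/L × 100% = 85.60%


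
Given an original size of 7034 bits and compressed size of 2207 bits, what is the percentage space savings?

Space savings = (1 - Compressed/Original) × 100%
= (1 - 2207/7034) × 100%
= 68.62%


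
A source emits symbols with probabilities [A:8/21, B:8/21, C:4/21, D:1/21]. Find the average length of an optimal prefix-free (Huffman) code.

Huffman tree construction:
Combine smallest probabilities repeatedly
Resulting codes:
  A: 11 (length 2)
  B: 0 (length 1)
  C: 101 (length 3)
  D: 100 (length 3)
Average length = Σ p(s) × length(s) = 1.8571 bits


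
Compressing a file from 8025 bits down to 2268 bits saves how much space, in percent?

Space savings = (1 - Compressed/Original) × 100%
= (1 - 2268/8025) × 100%
= 71.74%


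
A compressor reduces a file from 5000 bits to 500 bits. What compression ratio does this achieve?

Compression ratio = Original / Compressed
= 5000 / 500 = 10.00:1


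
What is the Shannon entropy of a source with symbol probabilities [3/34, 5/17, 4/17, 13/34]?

H(X) = -Σ p(x) log₂ p(x)
  -3/34 × log₂(3/34) = 0.3090
  -5/17 × log₂(5/17) = 0.5193
  -4/17 × log₂(4/17) = 0.4912
  -13/34 × log₂(13/34) = 0.5303
H(X) = 1.8498 bits


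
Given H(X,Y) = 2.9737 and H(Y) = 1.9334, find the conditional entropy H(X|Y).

Chain rule: H(X,Y) = H(X|Y) + H(Y)
H(X|Y) = H(X,Y) - H(Y) = 2.9737 - 1.9334 = 1.0403 bits


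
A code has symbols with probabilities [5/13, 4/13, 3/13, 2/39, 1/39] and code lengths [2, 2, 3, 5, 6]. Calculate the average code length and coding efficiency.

Average length L = Σ p_i × l_i = 2.4872 bits
Entropy H = 1.8969 bits
Efficiency η = H/L × 100% = 76.27%


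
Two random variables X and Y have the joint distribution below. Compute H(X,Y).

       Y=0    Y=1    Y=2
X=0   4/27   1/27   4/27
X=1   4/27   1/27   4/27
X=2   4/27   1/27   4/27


H(X,Y) = -Σ p(x,y) log₂ p(x,y)
  p(0,0)=4/27: -0.1481 × log₂(0.1481) = 0.4081
  p(0,1)=1/27: -0.0370 × log₂(0.0370) = 0.1761
  p(0,2)=4/27: -0.1481 × log₂(0.1481) = 0.4081
  p(1,0)=4/27: -0.1481 × log₂(0.1481) = 0.4081
  p(1,1)=1/27: -0.0370 × log₂(0.0370) = 0.1761
  p(1,2)=4/27: -0.1481 × log₂(0.1481) = 0.4081
  p(2,0)=4/27: -0.1481 × log₂(0.1481) = 0.4081
  p(2,1)=1/27: -0.0370 × log₂(0.0370) = 0.1761
  p(2,2)=4/27: -0.1481 × log₂(0.1481) = 0.4081
H(X,Y) = 2.9771 bits


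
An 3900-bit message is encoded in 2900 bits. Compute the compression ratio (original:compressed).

Compression ratio = Original / Compressed
= 3900 / 2900 = 1.34:1


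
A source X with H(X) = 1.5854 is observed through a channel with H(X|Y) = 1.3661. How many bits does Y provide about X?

I(X;Y) = H(X) - H(X|Y)
I(X;Y) = 1.5854 - 1.3661 = 0.2193 bits


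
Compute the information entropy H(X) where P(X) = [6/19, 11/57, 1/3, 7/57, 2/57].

H(X) = -Σ p(x) log₂ p(x)
  -6/19 × log₂(6/19) = 0.5251
  -11/57 × log₂(11/57) = 0.4580
  -1/3 × log₂(1/3) = 0.5283
  -7/57 × log₂(7/57) = 0.3716
  -2/57 × log₂(2/57) = 0.1696
H(X) = 2.0526 bits


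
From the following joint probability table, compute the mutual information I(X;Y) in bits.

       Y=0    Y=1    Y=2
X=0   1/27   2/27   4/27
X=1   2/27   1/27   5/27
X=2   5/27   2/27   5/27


H(X) = 1.5448, H(Y) = 1.4618, H(X,Y) = 2.9464
I(X;Y) = H(X) + H(Y) - H(X,Y) = 0.0603 bits


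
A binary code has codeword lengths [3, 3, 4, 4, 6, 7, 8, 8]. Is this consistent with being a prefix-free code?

Kraft inequality: Σ 2^(-l_i) ≤ 1 for prefix-free code
Calculating: 2^(-3) + 2^(-3) + 2^(-4) + 2^(-4) + 2^(-6) + 2^(-7) + 2^(-8) + 2^(-8)
= 0.125 + 0.125 + 0.0625 + 0.0625 + 0.015625 + 0.0078125 + 0.00390625 + 0.00390625
= 0.4062
Since 0.4062 ≤ 1, prefix-free code exists


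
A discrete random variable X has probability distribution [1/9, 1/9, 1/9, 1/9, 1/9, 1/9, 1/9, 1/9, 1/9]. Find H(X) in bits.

H(X) = -Σ p(x) log₂ p(x)
  -1/9 × log₂(1/9) = 0.3522
  -1/9 × log₂(1/9) = 0.3522
  -1/9 × log₂(1/9) = 0.3522
  -1/9 × log₂(1/9) = 0.3522
  -1/9 × log₂(1/9) = 0.3522
  -1/9 × log₂(1/9) = 0.3522
  -1/9 × log₂(1/9) = 0.3522
  -1/9 × log₂(1/9) = 0.3522
  -1/9 × log₂(1/9) = 0.3522
H(X) = 3.1699 bits


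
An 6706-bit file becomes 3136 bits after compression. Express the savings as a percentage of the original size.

Space savings = (1 - Compressed/Original) × 100%
= (1 - 3136/6706) × 100%
= 53.24%


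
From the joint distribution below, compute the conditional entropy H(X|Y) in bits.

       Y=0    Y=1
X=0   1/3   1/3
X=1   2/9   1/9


H(X|Y) = Σ_y p(y) H(X|Y=y)
  p(Y=0) = 5/9, H(X|Y=0) = 0.9710
  p(Y=1) = 4/9, H(X|Y=1) = 0.8113
H(X|Y) = 0.5556×0.9710 + 0.4444×0.8113 = 0.9000 bits


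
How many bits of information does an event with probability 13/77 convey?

Information content I(x) = -log₂(p(x))
I = -log₂(13/77) = -log₂(0.1688)
I = 2.5663 bits


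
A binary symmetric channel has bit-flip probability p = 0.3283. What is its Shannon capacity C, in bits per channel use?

For BSC with error probability p:
C = 1 - H(p) where H(p) is binary entropy
H(0.3283) = -0.3283 × log₂(0.3283) - 0.6717 × log₂(0.6717)
H(p) = 0.9132
C = 1 - 0.9132 = 0.0868 bits/use


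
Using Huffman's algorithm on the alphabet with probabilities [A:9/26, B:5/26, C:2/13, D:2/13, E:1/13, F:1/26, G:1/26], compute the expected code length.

Huffman tree construction:
Combine smallest probabilities repeatedly
Resulting codes:
  A: 11 (length 2)
  B: 01 (length 2)
  C: 100 (length 3)
  D: 101 (length 3)
  E: 000 (length 3)
  F: 0010 (length 4)
  G: 0011 (length 4)
Average length = Σ p(s) × length(s) = 2.5385 bits


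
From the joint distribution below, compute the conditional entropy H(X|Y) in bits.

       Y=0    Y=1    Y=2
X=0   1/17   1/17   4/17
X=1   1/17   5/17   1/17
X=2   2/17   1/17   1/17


H(X|Y) = Σ_y p(y) H(X|Y=y)
  p(Y=0) = 4/17, H(X|Y=0) = 1.5000
  p(Y=1) = 7/17, H(X|Y=1) = 1.1488
  p(Y=2) = 6/17, H(X|Y=2) = 1.2516
H(X|Y) = 0.2353×1.5000 + 0.4118×1.1488 + 0.3529×1.2516 = 1.2677 bits


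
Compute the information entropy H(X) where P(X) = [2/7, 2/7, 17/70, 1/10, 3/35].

H(X) = -Σ p(x) log₂ p(x)
  -2/7 × log₂(2/7) = 0.5164
  -2/7 × log₂(2/7) = 0.5164
  -17/70 × log₂(17/70) = 0.4959
  -1/10 × log₂(1/10) = 0.3322
  -3/35 × log₂(3/35) = 0.3038
H(X) = 2.1646 bits


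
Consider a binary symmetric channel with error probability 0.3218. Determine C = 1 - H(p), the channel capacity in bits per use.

For BSC with error probability p:
C = 1 - H(p) where H(p) is binary entropy
H(0.3218) = -0.3218 × log₂(0.3218) - 0.6782 × log₂(0.6782)
H(p) = 0.9063
C = 1 - 0.9063 = 0.0937 bits/use


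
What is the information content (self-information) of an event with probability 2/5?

Information content I(x) = -log₂(p(x))
I = -log₂(2/5) = -log₂(0.4000)
I = 1.3219 bits


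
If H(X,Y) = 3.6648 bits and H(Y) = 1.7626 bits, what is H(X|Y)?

Chain rule: H(X,Y) = H(X|Y) + H(Y)
H(X|Y) = H(X,Y) - H(Y) = 3.6648 - 1.7626 = 1.9022 bits


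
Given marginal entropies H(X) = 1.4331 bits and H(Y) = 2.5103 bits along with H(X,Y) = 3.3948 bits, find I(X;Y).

I(X;Y) = H(X) + H(Y) - H(X,Y)
I(X;Y) = 1.4331 + 2.5103 - 3.3948 = 0.5486 bits


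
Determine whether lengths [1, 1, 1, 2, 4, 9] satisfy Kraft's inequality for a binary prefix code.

Kraft inequality: Σ 2^(-l_i) ≤ 1 for prefix-free code
Calculating: 2^(-1) + 2^(-1) + 2^(-1) + 2^(-2) + 2^(-4) + 2^(-9)
= 0.5 + 0.5 + 0.5 + 0.25 + 0.0625 + 0.001953125
= 1.8145
Since 1.8145 > 1, prefix-free code does not exist


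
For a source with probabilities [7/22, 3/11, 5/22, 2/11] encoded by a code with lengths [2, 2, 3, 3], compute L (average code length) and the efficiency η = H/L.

Average length L = Σ p_i × l_i = 2.4091 bits
Entropy H = 1.9698 bits
Efficiency η = H/L × 100% = 81.77%


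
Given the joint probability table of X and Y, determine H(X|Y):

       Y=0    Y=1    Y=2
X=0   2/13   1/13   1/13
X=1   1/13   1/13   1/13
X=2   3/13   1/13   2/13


H(X|Y) = Σ_y p(y) H(X|Y=y)
  p(Y=0) = 6/13, H(X|Y=0) = 1.4591
  p(Y=1) = 3/13, H(X|Y=1) = 1.5850
  p(Y=2) = 4/13, H(X|Y=2) = 1.5000
H(X|Y) = 0.4615×1.4591 + 0.2308×1.5850 + 0.3077×1.5000 = 1.5008 bits


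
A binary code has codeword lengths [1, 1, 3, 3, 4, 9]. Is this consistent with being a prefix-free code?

Kraft inequality: Σ 2^(-l_i) ≤ 1 for prefix-free code
Calculating: 2^(-1) + 2^(-1) + 2^(-3) + 2^(-3) + 2^(-4) + 2^(-9)
= 0.5 + 0.5 + 0.125 + 0.125 + 0.0625 + 0.001953125
= 1.3145
Since 1.3145 > 1, prefix-free code does not exist


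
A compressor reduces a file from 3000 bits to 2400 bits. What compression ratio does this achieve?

Compression ratio = Original / Compressed
= 3000 / 2400 = 1.25:1


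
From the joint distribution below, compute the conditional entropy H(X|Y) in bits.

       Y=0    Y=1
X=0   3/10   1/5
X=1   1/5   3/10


H(X|Y) = Σ_y p(y) H(X|Y=y)
  p(Y=0) = 1/2, H(X|Y=0) = 0.9710
  p(Y=1) = 1/2, H(X|Y=1) = 0.9710
H(X|Y) = 0.5000×0.9710 + 0.5000×0.9710 = 0.9710 bits


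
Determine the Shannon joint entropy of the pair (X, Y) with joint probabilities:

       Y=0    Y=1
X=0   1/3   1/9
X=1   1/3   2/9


H(X,Y) = -Σ p(x,y) log₂ p(x,y)
  p(0,0)=1/3: -0.3333 × log₂(0.3333) = 0.5283
  p(0,1)=1/9: -0.1111 × log₂(0.1111) = 0.3522
  p(1,0)=1/3: -0.3333 × log₂(0.3333) = 0.5283
  p(1,1)=2/9: -0.2222 × log₂(0.2222) = 0.4822
H(X,Y) = 1.8911 bits


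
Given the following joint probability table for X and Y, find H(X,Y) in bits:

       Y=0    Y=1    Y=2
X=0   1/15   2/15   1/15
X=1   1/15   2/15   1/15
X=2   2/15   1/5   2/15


H(X,Y) = -Σ p(x,y) log₂ p(x,y)
  p(0,0)=1/15: -0.0667 × log₂(0.0667) = 0.2605
  p(0,1)=2/15: -0.1333 × log₂(0.1333) = 0.3876
  p(0,2)=1/15: -0.0667 × log₂(0.0667) = 0.2605
  p(1,0)=1/15: -0.0667 × log₂(0.0667) = 0.2605
  p(1,1)=2/15: -0.1333 × log₂(0.1333) = 0.3876
  p(1,2)=1/15: -0.0667 × log₂(0.0667) = 0.2605
  p(2,0)=2/15: -0.1333 × log₂(0.1333) = 0.3876
  p(2,1)=1/5: -0.2000 × log₂(0.2000) = 0.4644
  p(2,2)=2/15: -0.1333 × log₂(0.1333) = 0.3876
H(X,Y) = 3.0566 bits


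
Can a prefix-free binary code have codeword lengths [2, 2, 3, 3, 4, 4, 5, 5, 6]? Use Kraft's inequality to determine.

Kraft inequality: Σ 2^(-l_i) ≤ 1 for prefix-free code
Calculating: 2^(-2) + 2^(-2) + 2^(-3) + 2^(-3) + 2^(-4) + 2^(-4) + 2^(-5) + 2^(-5) + 2^(-6)
= 0.25 + 0.25 + 0.125 + 0.125 + 0.0625 + 0.0625 + 0.03125 + 0.03125 + 0.015625
= 0.9531
Since 0.9531 ≤ 1, prefix-free code exists


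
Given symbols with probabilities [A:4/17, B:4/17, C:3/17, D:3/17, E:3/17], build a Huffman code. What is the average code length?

Huffman tree construction:
Combine smallest probabilities repeatedly
Resulting codes:
  A: 01 (length 2)
  B: 10 (length 2)
  C: 110 (length 3)
  D: 111 (length 3)
  E: 00 (length 2)
Average length = Σ p(s) × length(s) = 2.3529 bits


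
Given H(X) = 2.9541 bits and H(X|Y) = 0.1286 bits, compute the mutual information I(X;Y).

I(X;Y) = H(X) - H(X|Y)
I(X;Y) = 2.9541 - 0.1286 = 2.8255 bits


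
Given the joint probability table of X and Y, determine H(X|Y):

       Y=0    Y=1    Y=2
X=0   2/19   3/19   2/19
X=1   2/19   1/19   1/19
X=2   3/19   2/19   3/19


H(X|Y) = Σ_y p(y) H(X|Y=y)
  p(Y=0) = 7/19, H(X|Y=0) = 1.5567
  p(Y=1) = 6/19, H(X|Y=1) = 1.4591
  p(Y=2) = 6/19, H(X|Y=2) = 1.4591
H(X|Y) = 0.3684×1.5567 + 0.3158×1.4591 + 0.3158×1.4591 = 1.4951 bits


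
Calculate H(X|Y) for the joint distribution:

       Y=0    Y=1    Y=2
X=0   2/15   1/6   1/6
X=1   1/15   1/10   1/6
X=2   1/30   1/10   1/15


H(X|Y) = Σ_y p(y) H(X|Y=y)
  p(Y=0) = 7/30, H(X|Y=0) = 1.3788
  p(Y=1) = 11/30, H(X|Y=1) = 1.5395
  p(Y=2) = 2/5, H(X|Y=2) = 1.4834
H(X|Y) = 0.2333×1.3788 + 0.3667×1.5395 + 0.4000×1.4834 = 1.4795 bits


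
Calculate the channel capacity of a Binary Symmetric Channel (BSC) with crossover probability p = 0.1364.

For BSC with error probability p:
C = 1 - H(p) where H(p) is binary entropy
H(0.1364) = -0.1364 × log₂(0.1364) - 0.8636 × log₂(0.8636)
H(p) = 0.5747
C = 1 - 0.5747 = 0.4253 bits/use


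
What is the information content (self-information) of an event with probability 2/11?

Information content I(x) = -log₂(p(x))
I = -log₂(2/11) = -log₂(0.1818)
I = 2.4594 bits


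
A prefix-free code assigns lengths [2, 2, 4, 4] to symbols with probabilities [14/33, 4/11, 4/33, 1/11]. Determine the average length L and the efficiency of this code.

Average length L = Σ p_i × l_i = 2.4242 bits
Entropy H = 1.7390 bits
Efficiency η = H/L × 100% = 71.73%


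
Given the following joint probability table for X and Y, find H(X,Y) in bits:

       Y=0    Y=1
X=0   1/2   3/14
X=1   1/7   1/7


H(X,Y) = -Σ p(x,y) log₂ p(x,y)
  p(0,0)=1/2: -0.5000 × log₂(0.5000) = 0.5000
  p(0,1)=3/14: -0.2143 × log₂(0.2143) = 0.4762
  p(1,0)=1/7: -0.1429 × log₂(0.1429) = 0.4011
  p(1,1)=1/7: -0.1429 × log₂(0.1429) = 0.4011
H(X,Y) = 1.7783 bits


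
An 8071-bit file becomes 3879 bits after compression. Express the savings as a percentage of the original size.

Space savings = (1 - Compressed/Original) × 100%
= (1 - 3879/8071) × 100%
= 51.94%


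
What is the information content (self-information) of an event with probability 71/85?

Information content I(x) = -log₂(p(x))
I = -log₂(71/85) = -log₂(0.8353)
I = 0.2596 bits


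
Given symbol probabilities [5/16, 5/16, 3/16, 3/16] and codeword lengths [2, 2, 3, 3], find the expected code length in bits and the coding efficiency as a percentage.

Average length L = Σ p_i × l_i = 2.3750 bits
Entropy H = 1.9544 bits
Efficiency η = H/L × 100% = 82.29%


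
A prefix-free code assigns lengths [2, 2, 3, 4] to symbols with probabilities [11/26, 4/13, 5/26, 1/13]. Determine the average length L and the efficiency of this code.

Average length L = Σ p_i × l_i = 2.3462 bits
Entropy H = 1.7903 bits
Efficiency η = H/L × 100% = 76.31%


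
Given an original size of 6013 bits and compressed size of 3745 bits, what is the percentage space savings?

Space savings = (1 - Compressed/Original) × 100%
= (1 - 3745/6013) × 100%
= 37.72%


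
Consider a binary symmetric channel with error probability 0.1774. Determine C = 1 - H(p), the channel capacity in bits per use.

For BSC with error probability p:
C = 1 - H(p) where H(p) is binary entropy
H(0.1774) = -0.1774 × log₂(0.1774) - 0.8226 × log₂(0.8226)
H(p) = 0.6744
C = 1 - 0.6744 = 0.3256 bits/use


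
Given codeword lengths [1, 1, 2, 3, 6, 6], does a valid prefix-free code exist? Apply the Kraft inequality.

Kraft inequality: Σ 2^(-l_i) ≤ 1 for prefix-free code
Calculating: 2^(-1) + 2^(-1) + 2^(-2) + 2^(-3) + 2^(-6) + 2^(-6)
= 0.5 + 0.5 + 0.25 + 0.125 + 0.015625 + 0.015625
= 1.4062
Since 1.4062 > 1, prefix-free code does not exist


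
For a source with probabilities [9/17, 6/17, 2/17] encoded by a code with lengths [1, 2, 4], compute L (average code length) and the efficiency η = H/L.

Average length L = Σ p_i × l_i = 1.7059 bits
Entropy H = 1.3793 bits
Efficiency η = H/L × 100% = 80.85%


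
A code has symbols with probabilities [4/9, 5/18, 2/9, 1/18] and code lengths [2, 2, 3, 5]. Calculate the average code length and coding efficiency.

Average length L = Σ p_i × l_i = 2.3889 bits
Entropy H = 1.7472 bits
Efficiency η = H/L × 100% = 73.14%


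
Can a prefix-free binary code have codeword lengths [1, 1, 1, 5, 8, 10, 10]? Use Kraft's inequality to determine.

Kraft inequality: Σ 2^(-l_i) ≤ 1 for prefix-free code
Calculating: 2^(-1) + 2^(-1) + 2^(-1) + 2^(-5) + 2^(-8) + 2^(-10) + 2^(-10)
= 0.5 + 0.5 + 0.5 + 0.03125 + 0.00390625 + 0.0009765625 + 0.0009765625
= 1.5371
Since 1.5371 > 1, prefix-free code does not exist


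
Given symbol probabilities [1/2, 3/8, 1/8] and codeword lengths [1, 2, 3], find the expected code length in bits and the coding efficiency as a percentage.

Average length L = Σ p_i × l_i = 1.6250 bits
Entropy H = 1.4056 bits
Efficiency η = H/L × 100% = 86.50%


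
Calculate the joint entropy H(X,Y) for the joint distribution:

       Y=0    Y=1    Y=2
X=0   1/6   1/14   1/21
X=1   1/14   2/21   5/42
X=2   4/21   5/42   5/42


H(X,Y) = -Σ p(x,y) log₂ p(x,y)
  p(0,0)=1/6: -0.1667 × log₂(0.1667) = 0.4308
  p(0,1)=1/14: -0.0714 × log₂(0.0714) = 0.2720
  p(0,2)=1/21: -0.0476 × log₂(0.0476) = 0.2092
  p(1,0)=1/14: -0.0714 × log₂(0.0714) = 0.2720
  p(1,1)=2/21: -0.0952 × log₂(0.0952) = 0.3231
  p(1,2)=5/42: -0.1190 × log₂(0.1190) = 0.3655
  p(2,0)=4/21: -0.1905 × log₂(0.1905) = 0.4557
  p(2,1)=5/42: -0.1190 × log₂(0.1190) = 0.3655
  p(2,2)=5/42: -0.1190 × log₂(0.1190) = 0.3655
H(X,Y) = 3.0592 bits


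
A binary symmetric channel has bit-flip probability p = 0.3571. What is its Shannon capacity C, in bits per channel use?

For BSC with error probability p:
C = 1 - H(p) where H(p) is binary entropy
H(0.3571) = -0.3571 × log₂(0.3571) - 0.6429 × log₂(0.6429)
H(p) = 0.9402
C = 1 - 0.9402 = 0.0598 bits/use


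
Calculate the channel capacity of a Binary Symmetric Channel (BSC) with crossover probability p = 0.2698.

For BSC with error probability p:
C = 1 - H(p) where H(p) is binary entropy
H(0.2698) = -0.2698 × log₂(0.2698) - 0.7302 × log₂(0.7302)
H(p) = 0.8412
C = 1 - 0.8412 = 0.1588 bits/use


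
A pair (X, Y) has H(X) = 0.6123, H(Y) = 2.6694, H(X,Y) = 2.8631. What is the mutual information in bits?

I(X;Y) = H(X) + H(Y) - H(X,Y)
I(X;Y) = 0.6123 + 2.6694 - 2.8631 = 0.4186 bits


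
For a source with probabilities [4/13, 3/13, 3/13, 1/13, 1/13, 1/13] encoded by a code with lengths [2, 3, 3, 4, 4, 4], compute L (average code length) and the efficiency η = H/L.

Average length L = Σ p_i × l_i = 2.9231 bits
Entropy H = 2.3535 bits
Efficiency η = H/L × 100% = 80.52%


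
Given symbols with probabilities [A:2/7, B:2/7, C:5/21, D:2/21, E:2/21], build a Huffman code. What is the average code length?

Huffman tree construction:
Combine smallest probabilities repeatedly
Resulting codes:
  A: 10 (length 2)
  B: 11 (length 2)
  C: 01 (length 2)
  D: 000 (length 3)
  E: 001 (length 3)
Average length = Σ p(s) × length(s) = 2.1905 bits


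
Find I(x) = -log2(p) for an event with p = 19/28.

Information content I(x) = -log₂(p(x))
I = -log₂(19/28) = -log₂(0.6786)
I = 0.5594 bits


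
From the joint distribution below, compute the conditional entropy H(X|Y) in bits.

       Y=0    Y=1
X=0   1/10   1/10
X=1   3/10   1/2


H(X|Y) = Σ_y p(y) H(X|Y=y)
  p(Y=0) = 2/5, H(X|Y=0) = 0.8113
  p(Y=1) = 3/5, H(X|Y=1) = 0.6500
H(X|Y) = 0.4000×0.8113 + 0.6000×0.6500 = 0.7145 bits


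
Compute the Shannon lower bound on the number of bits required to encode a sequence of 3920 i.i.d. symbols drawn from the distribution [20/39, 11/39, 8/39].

Entropy H = 1.4779 bits/symbol
Minimum bits = H × n = 1.4779 × 3920
= 5793.40 bits


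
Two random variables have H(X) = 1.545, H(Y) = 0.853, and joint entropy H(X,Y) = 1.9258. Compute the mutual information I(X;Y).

I(X;Y) = H(X) + H(Y) - H(X,Y)
I(X;Y) = 1.545 + 0.853 - 1.9258 = 0.4722 bits


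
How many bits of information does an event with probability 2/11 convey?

Information content I(x) = -log₂(p(x))
I = -log₂(2/11) = -log₂(0.1818)
I = 2.4594 bits


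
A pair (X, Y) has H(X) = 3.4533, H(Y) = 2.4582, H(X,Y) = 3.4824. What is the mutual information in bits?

I(X;Y) = H(X) + H(Y) - H(X,Y)
I(X;Y) = 3.4533 + 2.4582 - 3.4824 = 2.4291 bits


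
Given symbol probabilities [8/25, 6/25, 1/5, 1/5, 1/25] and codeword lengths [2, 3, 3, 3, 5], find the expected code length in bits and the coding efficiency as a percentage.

Average length L = Σ p_i × l_i = 2.7600 bits
Entropy H = 2.1347 bits
Efficiency η = H/L × 100% = 77.34%


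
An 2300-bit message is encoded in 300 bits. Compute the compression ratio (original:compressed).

Compression ratio = Original / Compressed
= 2300 / 300 = 7.67:1


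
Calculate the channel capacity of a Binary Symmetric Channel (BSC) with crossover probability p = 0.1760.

For BSC with error probability p:
C = 1 - H(p) where H(p) is binary entropy
H(0.1760) = -0.1760 × log₂(0.1760) - 0.8240 × log₂(0.8240)
H(p) = 0.6712
C = 1 - 0.6712 = 0.3288 bits/use


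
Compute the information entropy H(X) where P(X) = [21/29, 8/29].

H(X) = -Σ p(x) log₂ p(x)
  -21/29 × log₂(21/29) = 0.3372
  -8/29 × log₂(8/29) = 0.5125
H(X) = 0.8498 bits


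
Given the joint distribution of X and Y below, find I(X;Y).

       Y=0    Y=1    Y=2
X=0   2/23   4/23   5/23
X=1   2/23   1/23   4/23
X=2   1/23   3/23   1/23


H(X) = 1.5099, H(Y) = 1.5310, H(X,Y) = 2.9425
I(X;Y) = H(X) + H(Y) - H(X,Y) = 0.0984 bits
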